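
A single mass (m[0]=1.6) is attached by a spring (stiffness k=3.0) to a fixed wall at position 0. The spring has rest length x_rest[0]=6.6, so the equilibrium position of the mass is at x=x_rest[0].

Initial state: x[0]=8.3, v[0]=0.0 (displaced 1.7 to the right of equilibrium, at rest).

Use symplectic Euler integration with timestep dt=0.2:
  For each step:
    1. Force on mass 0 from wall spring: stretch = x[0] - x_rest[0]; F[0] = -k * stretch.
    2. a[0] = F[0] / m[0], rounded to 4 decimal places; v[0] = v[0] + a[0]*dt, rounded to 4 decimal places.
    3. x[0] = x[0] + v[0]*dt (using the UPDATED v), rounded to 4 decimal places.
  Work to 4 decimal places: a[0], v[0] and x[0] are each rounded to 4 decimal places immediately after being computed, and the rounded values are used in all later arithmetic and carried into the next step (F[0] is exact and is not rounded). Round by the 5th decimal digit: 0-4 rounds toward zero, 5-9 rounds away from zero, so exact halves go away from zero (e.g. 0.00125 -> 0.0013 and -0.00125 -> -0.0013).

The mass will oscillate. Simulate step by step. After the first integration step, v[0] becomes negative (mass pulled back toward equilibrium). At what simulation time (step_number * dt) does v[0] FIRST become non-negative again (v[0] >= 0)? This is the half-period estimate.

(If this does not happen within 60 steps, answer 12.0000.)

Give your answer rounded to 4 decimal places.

Answer: 2.4000

Derivation:
Step 0: x=[8.3000] v=[0.0000]
Step 1: x=[8.1725] v=[-0.6375]
Step 2: x=[7.9271] v=[-1.2272]
Step 3: x=[7.5821] v=[-1.7249]
Step 4: x=[7.1635] v=[-2.0932]
Step 5: x=[6.7026] v=[-2.3045]
Step 6: x=[6.2340] v=[-2.3430]
Step 7: x=[5.7929] v=[-2.2057]
Step 8: x=[5.4123] v=[-1.9030]
Step 9: x=[5.1208] v=[-1.4576]
Step 10: x=[4.9402] v=[-0.9029]
Step 11: x=[4.8841] v=[-0.2805]
Step 12: x=[4.9567] v=[0.3630]
First v>=0 after going negative at step 12, time=2.4000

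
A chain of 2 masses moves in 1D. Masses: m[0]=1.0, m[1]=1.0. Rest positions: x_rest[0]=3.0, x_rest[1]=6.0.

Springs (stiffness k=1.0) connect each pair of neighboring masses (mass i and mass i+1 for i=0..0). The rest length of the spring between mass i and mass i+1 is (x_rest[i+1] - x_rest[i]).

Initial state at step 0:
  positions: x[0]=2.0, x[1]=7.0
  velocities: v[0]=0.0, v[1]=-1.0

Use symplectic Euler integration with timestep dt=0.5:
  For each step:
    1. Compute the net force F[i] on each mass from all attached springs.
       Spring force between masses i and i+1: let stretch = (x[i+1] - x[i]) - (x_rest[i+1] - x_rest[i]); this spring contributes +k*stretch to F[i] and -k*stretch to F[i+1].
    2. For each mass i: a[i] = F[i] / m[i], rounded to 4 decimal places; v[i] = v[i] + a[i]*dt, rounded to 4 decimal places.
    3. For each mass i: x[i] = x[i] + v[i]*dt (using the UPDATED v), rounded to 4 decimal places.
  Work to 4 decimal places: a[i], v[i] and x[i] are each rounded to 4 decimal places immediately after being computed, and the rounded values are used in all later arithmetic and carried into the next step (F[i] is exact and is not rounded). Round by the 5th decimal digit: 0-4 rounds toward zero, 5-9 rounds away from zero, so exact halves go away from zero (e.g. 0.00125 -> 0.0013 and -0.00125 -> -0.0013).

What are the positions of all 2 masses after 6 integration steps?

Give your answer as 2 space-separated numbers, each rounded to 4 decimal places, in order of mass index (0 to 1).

Answer: 1.1641 4.8361

Derivation:
Step 0: x=[2.0000 7.0000] v=[0.0000 -1.0000]
Step 1: x=[2.5000 6.0000] v=[1.0000 -2.0000]
Step 2: x=[3.1250 4.8750] v=[1.2500 -2.2500]
Step 3: x=[3.4375 4.0625] v=[0.6250 -1.6250]
Step 4: x=[3.1563 3.8438] v=[-0.5625 -0.4375]
Step 5: x=[2.2969 4.2032] v=[-1.7188 0.7188]
Step 6: x=[1.1641 4.8361] v=[-2.2657 1.2657]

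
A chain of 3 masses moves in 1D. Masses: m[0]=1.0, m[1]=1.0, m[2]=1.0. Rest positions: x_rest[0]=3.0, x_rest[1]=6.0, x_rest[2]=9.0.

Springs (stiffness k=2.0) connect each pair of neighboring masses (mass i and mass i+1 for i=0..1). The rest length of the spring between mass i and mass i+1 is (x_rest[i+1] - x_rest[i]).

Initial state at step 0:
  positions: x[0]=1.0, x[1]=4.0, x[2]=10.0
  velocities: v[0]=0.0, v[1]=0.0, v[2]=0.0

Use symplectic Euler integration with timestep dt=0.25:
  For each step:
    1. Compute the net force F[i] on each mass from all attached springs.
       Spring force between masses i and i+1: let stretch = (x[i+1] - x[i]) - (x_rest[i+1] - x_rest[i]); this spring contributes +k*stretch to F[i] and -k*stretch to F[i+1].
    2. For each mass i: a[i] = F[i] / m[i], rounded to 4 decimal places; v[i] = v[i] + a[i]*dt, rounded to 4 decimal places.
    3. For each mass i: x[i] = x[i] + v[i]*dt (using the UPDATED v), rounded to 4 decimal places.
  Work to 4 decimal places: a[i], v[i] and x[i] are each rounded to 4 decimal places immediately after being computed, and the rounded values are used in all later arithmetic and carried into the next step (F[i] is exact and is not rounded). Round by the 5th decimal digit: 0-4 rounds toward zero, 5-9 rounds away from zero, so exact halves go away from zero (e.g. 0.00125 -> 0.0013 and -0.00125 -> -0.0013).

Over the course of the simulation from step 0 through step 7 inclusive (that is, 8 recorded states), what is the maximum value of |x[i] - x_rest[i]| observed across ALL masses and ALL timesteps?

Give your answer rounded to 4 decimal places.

Answer: 2.3779

Derivation:
Step 0: x=[1.0000 4.0000 10.0000] v=[0.0000 0.0000 0.0000]
Step 1: x=[1.0000 4.3750 9.6250] v=[0.0000 1.5000 -1.5000]
Step 2: x=[1.0469 4.9844 8.9688] v=[0.1875 2.4375 -2.6250]
Step 3: x=[1.2110 5.5997 8.1895] v=[0.6563 2.4610 -3.1172]
Step 4: x=[1.5487 5.9901 7.4615] v=[1.3507 1.5616 -2.9121]
Step 5: x=[2.0666 6.0093 6.9246] v=[2.0714 0.0766 -2.1478]
Step 6: x=[2.7023 5.6500 6.6482] v=[2.5428 -1.4371 -1.1055]
Step 7: x=[3.3315 5.0470 6.6221] v=[2.5167 -2.4119 -0.1046]
Max displacement = 2.3779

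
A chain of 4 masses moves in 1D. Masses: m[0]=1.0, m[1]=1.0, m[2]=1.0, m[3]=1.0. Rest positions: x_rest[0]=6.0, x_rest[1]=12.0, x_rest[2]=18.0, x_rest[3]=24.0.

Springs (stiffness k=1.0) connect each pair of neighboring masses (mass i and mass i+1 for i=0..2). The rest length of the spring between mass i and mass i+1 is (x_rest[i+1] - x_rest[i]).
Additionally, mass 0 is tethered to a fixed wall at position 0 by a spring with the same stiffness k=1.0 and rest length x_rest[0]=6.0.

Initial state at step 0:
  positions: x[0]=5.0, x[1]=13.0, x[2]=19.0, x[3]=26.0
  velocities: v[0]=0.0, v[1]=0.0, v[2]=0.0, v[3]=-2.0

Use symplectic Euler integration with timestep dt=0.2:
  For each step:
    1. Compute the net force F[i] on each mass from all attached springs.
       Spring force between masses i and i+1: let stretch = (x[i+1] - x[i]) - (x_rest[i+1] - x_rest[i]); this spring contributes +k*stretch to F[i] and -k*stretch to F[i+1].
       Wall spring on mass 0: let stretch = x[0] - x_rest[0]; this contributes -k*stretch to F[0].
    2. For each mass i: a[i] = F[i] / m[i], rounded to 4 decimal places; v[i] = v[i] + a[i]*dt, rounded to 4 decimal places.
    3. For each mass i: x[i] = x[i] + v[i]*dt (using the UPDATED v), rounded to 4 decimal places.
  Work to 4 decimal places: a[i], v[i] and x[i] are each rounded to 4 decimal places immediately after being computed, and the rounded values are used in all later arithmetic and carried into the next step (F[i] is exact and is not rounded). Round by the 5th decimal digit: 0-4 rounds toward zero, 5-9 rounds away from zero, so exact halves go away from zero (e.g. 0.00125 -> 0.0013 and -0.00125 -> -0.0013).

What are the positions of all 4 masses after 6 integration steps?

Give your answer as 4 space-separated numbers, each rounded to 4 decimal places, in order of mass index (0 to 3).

Step 0: x=[5.0000 13.0000 19.0000 26.0000] v=[0.0000 0.0000 0.0000 -2.0000]
Step 1: x=[5.1200 12.9200 19.0400 25.5600] v=[0.6000 -0.4000 0.2000 -2.2000]
Step 2: x=[5.3472 12.7728 19.0960 25.0992] v=[1.1360 -0.7360 0.2800 -2.3040]
Step 3: x=[5.6575 12.5815 19.1392 24.6383] v=[1.5517 -0.9565 0.2160 -2.3046]
Step 4: x=[6.0185 12.3755 19.1401 24.1974] v=[1.8050 -1.0298 0.0043 -2.2044]
Step 5: x=[6.3930 12.1858 19.0727 23.7942] v=[1.8727 -0.9483 -0.3372 -2.0159]
Step 6: x=[6.7435 12.0399 18.9186 23.4422] v=[1.7527 -0.7295 -0.7703 -1.7602]

Answer: 6.7435 12.0399 18.9186 23.4422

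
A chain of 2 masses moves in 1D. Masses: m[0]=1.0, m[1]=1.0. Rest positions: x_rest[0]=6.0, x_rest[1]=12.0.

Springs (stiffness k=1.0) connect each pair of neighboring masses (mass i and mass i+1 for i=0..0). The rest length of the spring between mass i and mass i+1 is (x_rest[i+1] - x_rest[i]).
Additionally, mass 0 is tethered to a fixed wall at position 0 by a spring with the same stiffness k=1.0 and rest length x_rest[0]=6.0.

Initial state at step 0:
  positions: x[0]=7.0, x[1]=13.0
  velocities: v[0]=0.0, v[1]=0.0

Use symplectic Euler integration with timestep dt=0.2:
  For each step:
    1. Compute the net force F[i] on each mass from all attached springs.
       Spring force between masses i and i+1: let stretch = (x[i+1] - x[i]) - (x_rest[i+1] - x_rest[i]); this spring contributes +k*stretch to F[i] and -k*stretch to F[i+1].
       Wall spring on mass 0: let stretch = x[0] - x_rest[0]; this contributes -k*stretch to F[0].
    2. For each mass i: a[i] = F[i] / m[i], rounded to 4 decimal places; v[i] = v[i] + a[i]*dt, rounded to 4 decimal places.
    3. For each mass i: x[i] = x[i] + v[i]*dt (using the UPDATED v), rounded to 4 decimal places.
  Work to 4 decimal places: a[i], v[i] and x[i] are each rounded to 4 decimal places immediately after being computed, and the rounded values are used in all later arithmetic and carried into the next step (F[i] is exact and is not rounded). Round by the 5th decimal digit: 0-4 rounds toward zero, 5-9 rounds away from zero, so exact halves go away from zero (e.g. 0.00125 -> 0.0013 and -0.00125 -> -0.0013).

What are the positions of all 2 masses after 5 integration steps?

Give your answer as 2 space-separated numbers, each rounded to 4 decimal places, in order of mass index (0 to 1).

Step 0: x=[7.0000 13.0000] v=[0.0000 0.0000]
Step 1: x=[6.9600 13.0000] v=[-0.2000 0.0000]
Step 2: x=[6.8832 12.9984] v=[-0.3840 -0.0080]
Step 3: x=[6.7757 12.9922] v=[-0.5376 -0.0310]
Step 4: x=[6.6458 12.9773] v=[-0.6494 -0.0743]
Step 5: x=[6.5033 12.9492] v=[-0.7123 -0.1406]

Answer: 6.5033 12.9492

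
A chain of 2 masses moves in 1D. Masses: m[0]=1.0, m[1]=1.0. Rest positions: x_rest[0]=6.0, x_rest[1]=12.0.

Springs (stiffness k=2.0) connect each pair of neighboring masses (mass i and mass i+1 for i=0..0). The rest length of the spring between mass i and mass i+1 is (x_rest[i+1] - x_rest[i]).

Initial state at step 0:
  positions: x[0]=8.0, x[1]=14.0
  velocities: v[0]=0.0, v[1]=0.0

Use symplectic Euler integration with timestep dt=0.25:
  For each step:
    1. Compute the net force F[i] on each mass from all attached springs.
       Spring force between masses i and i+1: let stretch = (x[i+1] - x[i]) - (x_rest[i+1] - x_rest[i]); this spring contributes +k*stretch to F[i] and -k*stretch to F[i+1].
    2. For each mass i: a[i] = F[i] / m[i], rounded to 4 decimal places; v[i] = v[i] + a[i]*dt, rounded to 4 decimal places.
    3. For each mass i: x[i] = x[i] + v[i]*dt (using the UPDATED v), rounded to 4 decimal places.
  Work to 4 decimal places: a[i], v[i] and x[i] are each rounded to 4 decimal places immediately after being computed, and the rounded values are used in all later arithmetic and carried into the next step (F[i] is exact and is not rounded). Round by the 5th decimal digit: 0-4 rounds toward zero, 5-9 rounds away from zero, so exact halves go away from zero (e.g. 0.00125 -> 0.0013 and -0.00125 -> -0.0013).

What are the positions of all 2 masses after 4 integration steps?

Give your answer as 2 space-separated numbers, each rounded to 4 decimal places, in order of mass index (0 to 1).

Step 0: x=[8.0000 14.0000] v=[0.0000 0.0000]
Step 1: x=[8.0000 14.0000] v=[0.0000 0.0000]
Step 2: x=[8.0000 14.0000] v=[0.0000 0.0000]
Step 3: x=[8.0000 14.0000] v=[0.0000 0.0000]
Step 4: x=[8.0000 14.0000] v=[0.0000 0.0000]

Answer: 8.0000 14.0000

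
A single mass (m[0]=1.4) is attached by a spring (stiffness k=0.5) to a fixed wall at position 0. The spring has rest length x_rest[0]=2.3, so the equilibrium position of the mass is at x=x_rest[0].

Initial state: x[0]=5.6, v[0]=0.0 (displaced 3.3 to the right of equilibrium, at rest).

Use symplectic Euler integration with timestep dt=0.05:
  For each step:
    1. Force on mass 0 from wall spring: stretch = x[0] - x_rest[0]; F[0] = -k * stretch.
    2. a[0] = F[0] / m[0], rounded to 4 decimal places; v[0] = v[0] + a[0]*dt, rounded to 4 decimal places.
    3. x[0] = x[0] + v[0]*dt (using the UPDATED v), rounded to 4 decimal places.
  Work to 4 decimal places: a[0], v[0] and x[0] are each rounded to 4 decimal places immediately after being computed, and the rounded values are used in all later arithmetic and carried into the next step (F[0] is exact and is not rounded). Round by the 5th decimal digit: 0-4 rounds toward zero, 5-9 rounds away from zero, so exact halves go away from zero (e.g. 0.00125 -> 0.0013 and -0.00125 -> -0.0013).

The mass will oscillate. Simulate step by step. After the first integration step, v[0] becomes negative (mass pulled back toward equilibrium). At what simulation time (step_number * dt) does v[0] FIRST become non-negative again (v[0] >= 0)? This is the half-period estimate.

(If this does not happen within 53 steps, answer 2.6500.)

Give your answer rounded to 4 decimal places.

Answer: 2.6500

Derivation:
Step 0: x=[5.6000] v=[0.0000]
Step 1: x=[5.5971] v=[-0.0589]
Step 2: x=[5.5912] v=[-0.1178]
Step 3: x=[5.5824] v=[-0.1766]
Step 4: x=[5.5706] v=[-0.2352]
Step 5: x=[5.5559] v=[-0.2936]
Step 6: x=[5.5383] v=[-0.3517]
Step 7: x=[5.5178] v=[-0.4095]
Step 8: x=[5.4945] v=[-0.4670]
Step 9: x=[5.4683] v=[-0.5240]
Step 10: x=[5.4393] v=[-0.5806]
Step 11: x=[5.4075] v=[-0.6367]
Step 12: x=[5.3729] v=[-0.6922]
Step 13: x=[5.3355] v=[-0.7471]
Step 14: x=[5.2954] v=[-0.8013]
Step 15: x=[5.2527] v=[-0.8548]
Step 16: x=[5.2073] v=[-0.9075]
Step 17: x=[5.1593] v=[-0.9594]
Step 18: x=[5.1088] v=[-1.0105]
Step 19: x=[5.0558] v=[-1.0607]
Step 20: x=[5.0003] v=[-1.1099]
Step 21: x=[4.9424] v=[-1.1581]
Step 22: x=[4.8821] v=[-1.2053]
Step 23: x=[4.8195] v=[-1.2514]
Step 24: x=[4.7547] v=[-1.2964]
Step 25: x=[4.6877] v=[-1.3402]
Step 26: x=[4.6186] v=[-1.3828]
Step 27: x=[4.5474] v=[-1.4242]
Step 28: x=[4.4742] v=[-1.4643]
Step 29: x=[4.3990] v=[-1.5031]
Step 30: x=[4.3220] v=[-1.5406]
Step 31: x=[4.2432] v=[-1.5767]
Step 32: x=[4.1626] v=[-1.6114]
Step 33: x=[4.0804] v=[-1.6447]
Step 34: x=[3.9966] v=[-1.6765]
Step 35: x=[3.9113] v=[-1.7068]
Step 36: x=[3.8245] v=[-1.7356]
Step 37: x=[3.7364] v=[-1.7628]
Step 38: x=[3.6470] v=[-1.7885]
Step 39: x=[3.5564] v=[-1.8126]
Step 40: x=[3.4647] v=[-1.8350]
Step 41: x=[3.3719] v=[-1.8558]
Step 42: x=[3.2782] v=[-1.8749]
Step 43: x=[3.1836] v=[-1.8924]
Step 44: x=[3.0882] v=[-1.9082]
Step 45: x=[2.9921] v=[-1.9223]
Step 46: x=[2.8954] v=[-1.9347]
Step 47: x=[2.7981] v=[-1.9453]
Step 48: x=[2.7004] v=[-1.9542]
Step 49: x=[2.6023] v=[-1.9614]
Step 50: x=[2.5040] v=[-1.9668]
Step 51: x=[2.4055] v=[-1.9704]
Step 52: x=[2.3069] v=[-1.9723]
Step 53: x=[2.2083] v=[-1.9724]
v[0] did not become non-negative within 53 steps; using fallback time=2.6500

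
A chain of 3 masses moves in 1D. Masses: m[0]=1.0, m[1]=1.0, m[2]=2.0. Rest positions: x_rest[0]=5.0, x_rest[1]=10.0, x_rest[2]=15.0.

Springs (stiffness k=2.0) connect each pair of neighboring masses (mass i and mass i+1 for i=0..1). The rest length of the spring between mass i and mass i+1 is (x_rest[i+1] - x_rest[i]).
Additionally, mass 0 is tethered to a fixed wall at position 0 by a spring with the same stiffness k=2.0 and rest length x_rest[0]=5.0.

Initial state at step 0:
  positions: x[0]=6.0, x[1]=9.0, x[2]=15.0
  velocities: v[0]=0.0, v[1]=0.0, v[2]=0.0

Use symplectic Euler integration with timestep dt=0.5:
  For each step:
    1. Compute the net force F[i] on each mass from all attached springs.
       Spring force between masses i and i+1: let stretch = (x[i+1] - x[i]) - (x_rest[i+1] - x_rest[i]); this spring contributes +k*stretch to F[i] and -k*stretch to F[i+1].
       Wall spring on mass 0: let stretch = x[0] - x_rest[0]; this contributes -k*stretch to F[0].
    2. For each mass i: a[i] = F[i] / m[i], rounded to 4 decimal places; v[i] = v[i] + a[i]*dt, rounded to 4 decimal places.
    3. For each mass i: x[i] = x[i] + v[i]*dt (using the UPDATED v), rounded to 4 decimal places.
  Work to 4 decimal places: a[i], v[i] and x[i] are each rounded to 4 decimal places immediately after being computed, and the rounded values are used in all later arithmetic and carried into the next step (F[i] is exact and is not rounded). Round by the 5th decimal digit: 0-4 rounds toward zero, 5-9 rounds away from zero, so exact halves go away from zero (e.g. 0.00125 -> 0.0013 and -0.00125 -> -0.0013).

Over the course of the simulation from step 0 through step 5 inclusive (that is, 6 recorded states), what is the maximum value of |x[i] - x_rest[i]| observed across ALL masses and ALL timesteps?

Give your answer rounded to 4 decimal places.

Step 0: x=[6.0000 9.0000 15.0000] v=[0.0000 0.0000 0.0000]
Step 1: x=[4.5000 10.5000 14.7500] v=[-3.0000 3.0000 -0.5000]
Step 2: x=[3.7500 11.1250 14.6875] v=[-1.5000 1.2500 -0.1250]
Step 3: x=[4.8125 9.8438 14.9844] v=[2.1250 -2.5625 0.5938]
Step 4: x=[5.9844 8.6172 15.2462] v=[2.3438 -2.4532 0.5235]
Step 5: x=[5.4805 9.3887 15.1007] v=[-1.0078 1.5430 -0.2910]
Max displacement = 1.3828

Answer: 1.3828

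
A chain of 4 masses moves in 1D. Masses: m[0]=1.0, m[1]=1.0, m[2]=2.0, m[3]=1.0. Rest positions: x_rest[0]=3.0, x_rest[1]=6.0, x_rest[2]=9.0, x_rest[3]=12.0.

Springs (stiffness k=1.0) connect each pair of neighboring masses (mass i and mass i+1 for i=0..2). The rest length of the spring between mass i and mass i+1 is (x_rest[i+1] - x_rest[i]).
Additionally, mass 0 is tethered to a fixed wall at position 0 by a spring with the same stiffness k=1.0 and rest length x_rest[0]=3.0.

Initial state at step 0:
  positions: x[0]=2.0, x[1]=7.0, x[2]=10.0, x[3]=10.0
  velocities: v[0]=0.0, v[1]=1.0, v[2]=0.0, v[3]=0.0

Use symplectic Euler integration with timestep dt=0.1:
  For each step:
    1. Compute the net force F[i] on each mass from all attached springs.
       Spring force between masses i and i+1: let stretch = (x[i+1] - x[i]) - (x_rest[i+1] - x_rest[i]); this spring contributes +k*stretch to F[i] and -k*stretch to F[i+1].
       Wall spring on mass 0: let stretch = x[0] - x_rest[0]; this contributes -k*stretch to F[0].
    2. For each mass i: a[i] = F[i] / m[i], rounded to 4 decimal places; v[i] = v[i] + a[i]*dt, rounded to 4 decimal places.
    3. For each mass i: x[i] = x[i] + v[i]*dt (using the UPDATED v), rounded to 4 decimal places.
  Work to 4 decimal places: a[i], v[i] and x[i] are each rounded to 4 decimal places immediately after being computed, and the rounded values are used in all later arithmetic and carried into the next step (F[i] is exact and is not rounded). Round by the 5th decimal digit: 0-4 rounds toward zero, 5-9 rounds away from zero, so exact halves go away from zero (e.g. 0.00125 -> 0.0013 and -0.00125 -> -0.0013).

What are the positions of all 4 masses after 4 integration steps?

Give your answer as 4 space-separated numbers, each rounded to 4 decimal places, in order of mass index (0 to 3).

Step 0: x=[2.0000 7.0000 10.0000 10.0000] v=[0.0000 1.0000 0.0000 0.0000]
Step 1: x=[2.0300 7.0800 9.9850 10.0300] v=[0.3000 0.8000 -0.1500 0.3000]
Step 2: x=[2.0902 7.1386 9.9557 10.0896] v=[0.6020 0.5855 -0.2930 0.5955]
Step 3: x=[2.1800 7.1748 9.9130 10.1778] v=[0.8978 0.3624 -0.4272 0.8821]
Step 4: x=[2.2979 7.1885 9.8579 10.2934] v=[1.1793 0.1367 -0.5509 1.1556]

Answer: 2.2979 7.1885 9.8579 10.2934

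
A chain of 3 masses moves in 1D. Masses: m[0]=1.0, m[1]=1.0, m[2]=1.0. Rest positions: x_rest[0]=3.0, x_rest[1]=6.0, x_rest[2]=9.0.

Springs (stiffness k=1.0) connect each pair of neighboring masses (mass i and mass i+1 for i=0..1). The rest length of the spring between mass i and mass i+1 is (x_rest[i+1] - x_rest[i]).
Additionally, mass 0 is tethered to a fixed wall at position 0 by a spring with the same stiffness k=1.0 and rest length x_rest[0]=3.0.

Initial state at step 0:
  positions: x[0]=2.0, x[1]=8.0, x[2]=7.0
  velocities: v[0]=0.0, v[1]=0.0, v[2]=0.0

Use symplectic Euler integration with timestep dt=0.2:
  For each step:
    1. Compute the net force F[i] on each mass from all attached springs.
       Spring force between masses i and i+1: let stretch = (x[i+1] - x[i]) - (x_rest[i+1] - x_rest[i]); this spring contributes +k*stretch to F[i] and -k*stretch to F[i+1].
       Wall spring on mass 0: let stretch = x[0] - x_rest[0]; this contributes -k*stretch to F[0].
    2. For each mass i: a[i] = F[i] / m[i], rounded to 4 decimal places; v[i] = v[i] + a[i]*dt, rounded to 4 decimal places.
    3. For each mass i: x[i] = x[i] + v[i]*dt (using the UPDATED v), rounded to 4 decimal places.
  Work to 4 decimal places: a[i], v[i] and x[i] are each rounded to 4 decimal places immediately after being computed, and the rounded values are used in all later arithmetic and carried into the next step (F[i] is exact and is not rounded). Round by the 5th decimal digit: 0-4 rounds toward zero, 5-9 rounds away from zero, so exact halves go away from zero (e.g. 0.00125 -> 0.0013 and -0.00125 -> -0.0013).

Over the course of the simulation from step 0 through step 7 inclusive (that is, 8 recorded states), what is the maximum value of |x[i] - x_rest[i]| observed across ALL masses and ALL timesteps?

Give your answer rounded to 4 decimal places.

Step 0: x=[2.0000 8.0000 7.0000] v=[0.0000 0.0000 0.0000]
Step 1: x=[2.1600 7.7200 7.1600] v=[0.8000 -1.4000 0.8000]
Step 2: x=[2.4560 7.1952 7.4624] v=[1.4800 -2.6240 1.5120]
Step 3: x=[2.8433 6.4915 7.8741] v=[1.9366 -3.5184 2.0586]
Step 4: x=[3.2628 5.6972 8.3505] v=[2.0976 -3.9715 2.3821]
Step 5: x=[3.6492 4.9117 8.8408] v=[1.9319 -3.9277 2.4514]
Step 6: x=[3.9401 4.2328 9.2939] v=[1.4546 -3.3944 2.2656]
Step 7: x=[4.0851 3.7447 9.6646] v=[0.7251 -2.4407 1.8534]
Max displacement = 2.2553

Answer: 2.2553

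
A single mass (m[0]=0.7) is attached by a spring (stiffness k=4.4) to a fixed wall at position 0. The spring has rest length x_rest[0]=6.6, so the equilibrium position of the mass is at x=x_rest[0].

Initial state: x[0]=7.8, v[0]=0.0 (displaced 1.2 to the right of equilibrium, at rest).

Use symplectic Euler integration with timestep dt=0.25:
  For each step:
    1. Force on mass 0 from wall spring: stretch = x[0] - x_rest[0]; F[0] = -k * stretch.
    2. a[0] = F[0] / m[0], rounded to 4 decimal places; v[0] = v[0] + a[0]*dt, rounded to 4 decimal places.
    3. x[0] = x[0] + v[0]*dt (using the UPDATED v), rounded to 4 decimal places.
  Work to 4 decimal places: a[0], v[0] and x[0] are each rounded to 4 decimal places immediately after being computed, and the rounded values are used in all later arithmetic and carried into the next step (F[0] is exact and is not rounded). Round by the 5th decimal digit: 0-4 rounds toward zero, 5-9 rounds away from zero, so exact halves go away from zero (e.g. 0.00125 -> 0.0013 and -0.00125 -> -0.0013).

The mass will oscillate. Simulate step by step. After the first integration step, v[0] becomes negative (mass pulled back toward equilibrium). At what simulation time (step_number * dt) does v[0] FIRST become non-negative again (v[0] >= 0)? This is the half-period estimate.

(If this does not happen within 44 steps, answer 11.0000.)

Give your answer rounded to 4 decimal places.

Step 0: x=[7.8000] v=[0.0000]
Step 1: x=[7.3286] v=[-1.8857]
Step 2: x=[6.5709] v=[-3.0307]
Step 3: x=[5.8247] v=[-2.9850]
Step 4: x=[5.3830] v=[-1.7667]
Step 5: x=[5.4194] v=[0.1457]
First v>=0 after going negative at step 5, time=1.2500

Answer: 1.2500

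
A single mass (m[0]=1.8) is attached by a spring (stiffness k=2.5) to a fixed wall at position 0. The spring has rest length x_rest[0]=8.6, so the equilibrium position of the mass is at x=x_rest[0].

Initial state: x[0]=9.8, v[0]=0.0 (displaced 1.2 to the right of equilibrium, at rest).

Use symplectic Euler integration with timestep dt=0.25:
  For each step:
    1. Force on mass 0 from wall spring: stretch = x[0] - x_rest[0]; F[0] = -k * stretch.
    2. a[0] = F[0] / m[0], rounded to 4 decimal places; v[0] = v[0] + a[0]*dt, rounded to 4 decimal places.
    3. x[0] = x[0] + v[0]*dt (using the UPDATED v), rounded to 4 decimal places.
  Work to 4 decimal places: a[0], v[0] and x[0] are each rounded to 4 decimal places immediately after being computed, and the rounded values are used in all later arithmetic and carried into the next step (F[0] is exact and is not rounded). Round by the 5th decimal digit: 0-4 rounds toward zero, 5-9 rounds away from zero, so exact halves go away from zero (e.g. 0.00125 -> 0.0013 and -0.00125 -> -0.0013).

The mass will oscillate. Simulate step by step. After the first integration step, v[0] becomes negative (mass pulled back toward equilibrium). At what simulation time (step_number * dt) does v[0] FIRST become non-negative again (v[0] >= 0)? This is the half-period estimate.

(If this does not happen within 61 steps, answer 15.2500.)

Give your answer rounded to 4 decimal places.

Answer: 2.7500

Derivation:
Step 0: x=[9.8000] v=[0.0000]
Step 1: x=[9.6958] v=[-0.4167]
Step 2: x=[9.4965] v=[-0.7972]
Step 3: x=[9.2194] v=[-1.1085]
Step 4: x=[8.8885] v=[-1.3236]
Step 5: x=[8.5326] v=[-1.4238]
Step 6: x=[8.1825] v=[-1.4004]
Step 7: x=[7.8687] v=[-1.2554]
Step 8: x=[7.6183] v=[-1.0015]
Step 9: x=[7.4532] v=[-0.6606]
Step 10: x=[7.3876] v=[-0.2624]
Step 11: x=[7.4273] v=[0.1586]
First v>=0 after going negative at step 11, time=2.7500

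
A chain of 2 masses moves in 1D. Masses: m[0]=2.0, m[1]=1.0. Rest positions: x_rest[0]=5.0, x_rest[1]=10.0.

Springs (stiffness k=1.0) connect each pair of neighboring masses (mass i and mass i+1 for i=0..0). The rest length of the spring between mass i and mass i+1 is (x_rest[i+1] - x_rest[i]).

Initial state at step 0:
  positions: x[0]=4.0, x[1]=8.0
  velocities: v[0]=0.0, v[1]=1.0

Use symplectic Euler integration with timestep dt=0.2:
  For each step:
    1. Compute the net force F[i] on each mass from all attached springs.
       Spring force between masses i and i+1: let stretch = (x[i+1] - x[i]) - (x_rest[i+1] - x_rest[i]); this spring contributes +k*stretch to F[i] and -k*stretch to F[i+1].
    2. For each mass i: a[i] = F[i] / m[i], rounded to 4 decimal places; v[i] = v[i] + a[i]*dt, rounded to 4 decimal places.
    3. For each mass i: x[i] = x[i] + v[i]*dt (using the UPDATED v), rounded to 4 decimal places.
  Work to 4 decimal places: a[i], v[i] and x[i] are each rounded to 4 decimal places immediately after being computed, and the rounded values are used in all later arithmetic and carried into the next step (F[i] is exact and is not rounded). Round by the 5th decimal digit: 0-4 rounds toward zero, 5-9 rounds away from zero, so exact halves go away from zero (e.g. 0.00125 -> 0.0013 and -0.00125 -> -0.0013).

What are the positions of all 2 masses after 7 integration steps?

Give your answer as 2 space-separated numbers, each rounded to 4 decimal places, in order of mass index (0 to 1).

Step 0: x=[4.0000 8.0000] v=[0.0000 1.0000]
Step 1: x=[3.9800 8.2400] v=[-0.1000 1.2000]
Step 2: x=[3.9452 8.5096] v=[-0.1740 1.3480]
Step 3: x=[3.9017 8.7966] v=[-0.2176 1.4351]
Step 4: x=[3.8561 9.0878] v=[-0.2281 1.4561]
Step 5: x=[3.8151 9.3698] v=[-0.2049 1.4098]
Step 6: x=[3.7852 9.6296] v=[-0.1494 1.2989]
Step 7: x=[3.7722 9.8556] v=[-0.0650 1.1300]

Answer: 3.7722 9.8556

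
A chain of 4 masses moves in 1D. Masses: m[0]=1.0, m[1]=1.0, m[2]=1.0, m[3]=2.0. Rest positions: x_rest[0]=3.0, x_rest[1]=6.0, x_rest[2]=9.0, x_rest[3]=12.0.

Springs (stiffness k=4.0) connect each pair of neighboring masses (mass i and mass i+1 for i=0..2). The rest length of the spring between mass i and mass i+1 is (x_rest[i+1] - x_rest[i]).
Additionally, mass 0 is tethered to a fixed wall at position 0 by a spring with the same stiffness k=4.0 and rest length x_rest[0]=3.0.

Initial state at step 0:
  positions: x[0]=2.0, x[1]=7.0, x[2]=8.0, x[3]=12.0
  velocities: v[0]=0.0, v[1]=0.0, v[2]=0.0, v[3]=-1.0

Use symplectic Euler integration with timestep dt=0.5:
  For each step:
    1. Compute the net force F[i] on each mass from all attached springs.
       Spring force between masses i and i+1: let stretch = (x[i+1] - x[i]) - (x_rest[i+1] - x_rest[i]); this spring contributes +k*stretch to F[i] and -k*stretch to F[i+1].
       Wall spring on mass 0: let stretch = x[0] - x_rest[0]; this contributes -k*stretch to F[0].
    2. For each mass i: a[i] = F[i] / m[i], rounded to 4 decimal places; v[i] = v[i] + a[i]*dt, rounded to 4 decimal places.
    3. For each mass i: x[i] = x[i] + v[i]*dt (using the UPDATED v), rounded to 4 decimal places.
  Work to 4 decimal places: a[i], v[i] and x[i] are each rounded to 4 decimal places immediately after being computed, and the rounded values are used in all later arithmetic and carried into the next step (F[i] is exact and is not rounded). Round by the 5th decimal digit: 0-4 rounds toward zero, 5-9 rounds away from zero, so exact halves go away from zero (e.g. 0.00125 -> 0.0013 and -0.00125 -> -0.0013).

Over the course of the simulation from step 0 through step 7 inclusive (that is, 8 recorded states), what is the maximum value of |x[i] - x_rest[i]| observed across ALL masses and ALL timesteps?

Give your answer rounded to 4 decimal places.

Answer: 4.1250

Derivation:
Step 0: x=[2.0000 7.0000 8.0000 12.0000] v=[0.0000 0.0000 0.0000 -1.0000]
Step 1: x=[5.0000 3.0000 11.0000 11.0000] v=[6.0000 -8.0000 6.0000 -2.0000]
Step 2: x=[1.0000 9.0000 6.0000 11.5000] v=[-8.0000 12.0000 -10.0000 1.0000]
Step 3: x=[4.0000 4.0000 9.5000 10.7500] v=[6.0000 -10.0000 7.0000 -1.5000]
Step 4: x=[3.0000 4.5000 8.7500 10.8750] v=[-2.0000 1.0000 -1.5000 0.2500]
Step 5: x=[0.5000 7.7500 5.8750 11.4375] v=[-5.0000 6.5000 -5.7500 1.1250]
Step 6: x=[4.7500 1.8750 10.4375 10.7188] v=[8.5000 -11.7500 9.1250 -1.4375]
Step 7: x=[1.3750 7.4375 6.7188 11.3594] v=[-6.7500 11.1250 -7.4374 1.2812]
Max displacement = 4.1250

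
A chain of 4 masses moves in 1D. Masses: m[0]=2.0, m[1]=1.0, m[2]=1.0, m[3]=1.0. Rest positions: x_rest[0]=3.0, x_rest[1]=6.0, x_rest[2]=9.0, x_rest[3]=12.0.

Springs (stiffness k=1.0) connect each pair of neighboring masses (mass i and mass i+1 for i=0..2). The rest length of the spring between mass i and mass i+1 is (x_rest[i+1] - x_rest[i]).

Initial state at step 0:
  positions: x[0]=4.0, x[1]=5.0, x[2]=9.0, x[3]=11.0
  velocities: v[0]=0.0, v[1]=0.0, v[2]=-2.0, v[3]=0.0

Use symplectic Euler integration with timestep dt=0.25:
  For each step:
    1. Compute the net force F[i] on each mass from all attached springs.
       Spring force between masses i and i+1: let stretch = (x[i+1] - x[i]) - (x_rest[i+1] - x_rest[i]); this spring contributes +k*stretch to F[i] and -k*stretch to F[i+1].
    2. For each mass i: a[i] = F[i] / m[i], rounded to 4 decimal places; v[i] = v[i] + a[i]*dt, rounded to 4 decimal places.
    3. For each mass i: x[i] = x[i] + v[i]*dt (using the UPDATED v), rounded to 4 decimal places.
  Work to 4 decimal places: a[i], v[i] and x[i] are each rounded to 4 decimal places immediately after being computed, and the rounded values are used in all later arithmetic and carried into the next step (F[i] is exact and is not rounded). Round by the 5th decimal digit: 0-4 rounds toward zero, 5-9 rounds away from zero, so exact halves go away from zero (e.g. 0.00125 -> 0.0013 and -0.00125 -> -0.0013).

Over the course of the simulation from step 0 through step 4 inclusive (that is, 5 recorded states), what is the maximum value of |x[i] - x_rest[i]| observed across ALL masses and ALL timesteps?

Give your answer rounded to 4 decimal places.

Answer: 2.2707

Derivation:
Step 0: x=[4.0000 5.0000 9.0000 11.0000] v=[0.0000 0.0000 -2.0000 0.0000]
Step 1: x=[3.9375 5.1875 8.3750 11.0625] v=[-0.2500 0.7500 -2.5000 0.2500]
Step 2: x=[3.8203 5.4961 7.7188 11.1445] v=[-0.4688 1.2344 -2.6250 0.3281]
Step 3: x=[3.6617 5.8389 7.1377 11.1999] v=[-0.6343 1.3711 -2.3243 0.2217]
Step 4: x=[3.4774 6.1268 6.7293 11.1889] v=[-0.7372 1.1515 -1.6335 -0.0439]
Max displacement = 2.2707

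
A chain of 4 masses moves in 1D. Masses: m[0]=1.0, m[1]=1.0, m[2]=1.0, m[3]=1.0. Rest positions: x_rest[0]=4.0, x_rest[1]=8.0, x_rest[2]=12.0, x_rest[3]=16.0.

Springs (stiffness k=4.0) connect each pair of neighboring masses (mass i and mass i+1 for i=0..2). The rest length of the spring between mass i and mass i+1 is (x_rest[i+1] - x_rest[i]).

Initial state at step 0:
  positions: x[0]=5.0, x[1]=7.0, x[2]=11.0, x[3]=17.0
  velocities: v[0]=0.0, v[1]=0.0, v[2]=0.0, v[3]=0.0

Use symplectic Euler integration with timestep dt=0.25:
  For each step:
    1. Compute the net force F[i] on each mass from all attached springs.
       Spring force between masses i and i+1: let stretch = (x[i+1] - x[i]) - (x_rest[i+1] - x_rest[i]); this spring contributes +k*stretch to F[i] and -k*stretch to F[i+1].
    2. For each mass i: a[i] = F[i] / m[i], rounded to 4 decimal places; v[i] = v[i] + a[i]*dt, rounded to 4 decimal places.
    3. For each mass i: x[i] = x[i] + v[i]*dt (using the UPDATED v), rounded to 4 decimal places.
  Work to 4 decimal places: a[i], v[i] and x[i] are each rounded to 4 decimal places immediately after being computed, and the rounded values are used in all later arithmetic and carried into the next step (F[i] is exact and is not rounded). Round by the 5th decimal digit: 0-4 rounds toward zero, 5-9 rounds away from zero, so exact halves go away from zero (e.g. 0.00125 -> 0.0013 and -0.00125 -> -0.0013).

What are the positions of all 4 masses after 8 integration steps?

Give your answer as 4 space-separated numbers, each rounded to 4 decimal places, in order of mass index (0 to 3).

Step 0: x=[5.0000 7.0000 11.0000 17.0000] v=[0.0000 0.0000 0.0000 0.0000]
Step 1: x=[4.5000 7.5000 11.5000 16.5000] v=[-2.0000 2.0000 2.0000 -2.0000]
Step 2: x=[3.7500 8.2500 12.2500 15.7500] v=[-3.0000 3.0000 3.0000 -3.0000]
Step 3: x=[3.1250 8.8750 12.8750 15.1250] v=[-2.5000 2.5000 2.5000 -2.5000]
Step 4: x=[2.9375 9.0625 13.0625 14.9375] v=[-0.7500 0.7500 0.7500 -0.7500]
Step 5: x=[3.2813 8.7188 12.7188 15.2813] v=[1.3750 -1.3750 -1.3750 1.3750]
Step 6: x=[3.9844 8.0157 12.0157 15.9844] v=[2.8125 -2.8125 -2.8125 2.8125]
Step 7: x=[4.6954 7.3048 11.3048 16.6954] v=[2.8438 -2.8438 -2.8438 2.8438]
Step 8: x=[5.0587 6.9415 10.9415 17.0587] v=[1.4532 -1.4532 -1.4532 1.4532]

Answer: 5.0587 6.9415 10.9415 17.0587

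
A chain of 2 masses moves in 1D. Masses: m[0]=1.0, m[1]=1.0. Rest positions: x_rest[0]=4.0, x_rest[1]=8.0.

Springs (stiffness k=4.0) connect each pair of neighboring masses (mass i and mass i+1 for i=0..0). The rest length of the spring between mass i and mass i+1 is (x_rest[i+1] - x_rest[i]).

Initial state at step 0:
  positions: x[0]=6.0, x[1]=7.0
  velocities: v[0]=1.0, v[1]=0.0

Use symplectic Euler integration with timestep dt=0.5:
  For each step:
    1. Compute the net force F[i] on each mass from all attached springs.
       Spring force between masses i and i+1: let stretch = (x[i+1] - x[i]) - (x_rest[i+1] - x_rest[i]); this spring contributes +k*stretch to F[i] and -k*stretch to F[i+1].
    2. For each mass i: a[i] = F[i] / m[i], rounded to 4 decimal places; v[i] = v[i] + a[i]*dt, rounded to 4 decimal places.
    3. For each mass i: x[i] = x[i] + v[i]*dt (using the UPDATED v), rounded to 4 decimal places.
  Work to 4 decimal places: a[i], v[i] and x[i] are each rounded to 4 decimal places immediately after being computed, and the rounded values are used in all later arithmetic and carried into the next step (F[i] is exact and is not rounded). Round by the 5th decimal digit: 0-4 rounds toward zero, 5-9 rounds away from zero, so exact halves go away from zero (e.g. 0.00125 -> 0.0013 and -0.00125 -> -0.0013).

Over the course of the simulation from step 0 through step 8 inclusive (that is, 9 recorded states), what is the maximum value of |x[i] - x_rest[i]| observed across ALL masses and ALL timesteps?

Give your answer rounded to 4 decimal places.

Answer: 4.0000

Derivation:
Step 0: x=[6.0000 7.0000] v=[1.0000 0.0000]
Step 1: x=[3.5000 10.0000] v=[-5.0000 6.0000]
Step 2: x=[3.5000 10.5000] v=[0.0000 1.0000]
Step 3: x=[6.5000 8.0000] v=[6.0000 -5.0000]
Step 4: x=[7.0000 8.0000] v=[1.0000 0.0000]
Step 5: x=[4.5000 11.0000] v=[-5.0000 6.0000]
Step 6: x=[4.5000 11.5000] v=[0.0000 1.0000]
Step 7: x=[7.5000 9.0000] v=[6.0000 -5.0000]
Step 8: x=[8.0000 9.0000] v=[1.0000 0.0000]
Max displacement = 4.0000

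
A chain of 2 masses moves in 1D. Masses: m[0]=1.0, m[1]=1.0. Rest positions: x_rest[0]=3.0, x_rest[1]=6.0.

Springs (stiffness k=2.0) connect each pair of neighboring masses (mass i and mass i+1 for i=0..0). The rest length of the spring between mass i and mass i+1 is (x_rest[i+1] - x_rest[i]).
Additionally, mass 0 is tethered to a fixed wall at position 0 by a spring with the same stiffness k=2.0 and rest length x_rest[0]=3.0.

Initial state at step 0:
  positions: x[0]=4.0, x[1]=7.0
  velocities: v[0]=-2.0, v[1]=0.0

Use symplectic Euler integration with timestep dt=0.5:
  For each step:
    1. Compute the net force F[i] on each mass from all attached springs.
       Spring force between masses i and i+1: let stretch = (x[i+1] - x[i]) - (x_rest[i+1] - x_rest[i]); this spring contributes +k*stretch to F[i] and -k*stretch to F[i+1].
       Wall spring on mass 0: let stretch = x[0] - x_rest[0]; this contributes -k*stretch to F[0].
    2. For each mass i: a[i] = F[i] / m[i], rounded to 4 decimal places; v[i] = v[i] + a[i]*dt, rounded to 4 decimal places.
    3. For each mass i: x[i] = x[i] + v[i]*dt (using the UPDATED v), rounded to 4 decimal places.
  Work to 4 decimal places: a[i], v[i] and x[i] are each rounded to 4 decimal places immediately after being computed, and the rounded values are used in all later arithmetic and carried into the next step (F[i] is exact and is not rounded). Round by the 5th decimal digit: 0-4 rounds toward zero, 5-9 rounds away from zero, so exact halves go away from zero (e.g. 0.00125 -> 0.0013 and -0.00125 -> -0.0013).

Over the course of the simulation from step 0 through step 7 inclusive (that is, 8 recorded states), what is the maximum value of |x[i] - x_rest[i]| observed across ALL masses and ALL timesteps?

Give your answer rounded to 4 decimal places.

Step 0: x=[4.0000 7.0000] v=[-2.0000 0.0000]
Step 1: x=[2.5000 7.0000] v=[-3.0000 0.0000]
Step 2: x=[2.0000 6.2500] v=[-1.0000 -1.5000]
Step 3: x=[2.6250 4.8750] v=[1.2500 -2.7500]
Step 4: x=[3.0625 3.8750] v=[0.8750 -2.0000]
Step 5: x=[2.3750 3.9688] v=[-1.3750 0.1875]
Step 6: x=[1.2969 4.7657] v=[-2.1562 1.5937]
Step 7: x=[1.3048 5.3282] v=[0.0157 1.1249]
Max displacement = 2.1250

Answer: 2.1250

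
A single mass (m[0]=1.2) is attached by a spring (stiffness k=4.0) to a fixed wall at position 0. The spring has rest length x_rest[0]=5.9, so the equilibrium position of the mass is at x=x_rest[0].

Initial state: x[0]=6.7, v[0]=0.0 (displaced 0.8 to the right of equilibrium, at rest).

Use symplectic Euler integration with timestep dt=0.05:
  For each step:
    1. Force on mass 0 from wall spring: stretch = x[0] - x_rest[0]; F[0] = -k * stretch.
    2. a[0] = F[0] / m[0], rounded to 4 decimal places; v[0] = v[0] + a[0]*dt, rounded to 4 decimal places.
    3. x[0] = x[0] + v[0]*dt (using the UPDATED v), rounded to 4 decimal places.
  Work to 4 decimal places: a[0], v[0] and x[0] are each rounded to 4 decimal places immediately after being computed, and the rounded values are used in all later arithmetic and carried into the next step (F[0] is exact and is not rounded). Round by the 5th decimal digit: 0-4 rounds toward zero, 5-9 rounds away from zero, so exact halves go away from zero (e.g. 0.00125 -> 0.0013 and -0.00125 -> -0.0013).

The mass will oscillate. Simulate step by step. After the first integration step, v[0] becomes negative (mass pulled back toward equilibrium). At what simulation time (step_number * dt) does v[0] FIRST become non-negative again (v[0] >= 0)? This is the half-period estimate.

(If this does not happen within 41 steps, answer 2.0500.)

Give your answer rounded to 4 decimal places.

Step 0: x=[6.7000] v=[0.0000]
Step 1: x=[6.6933] v=[-0.1333]
Step 2: x=[6.6800] v=[-0.2655]
Step 3: x=[6.6602] v=[-0.3955]
Step 4: x=[6.6341] v=[-0.5222]
Step 5: x=[6.6019] v=[-0.6446]
Step 6: x=[6.5638] v=[-0.7616]
Step 7: x=[6.5202] v=[-0.8722]
Step 8: x=[6.4714] v=[-0.9756]
Step 9: x=[6.4179] v=[-1.0708]
Step 10: x=[6.3600] v=[-1.1571]
Step 11: x=[6.2983] v=[-1.2338]
Step 12: x=[6.2333] v=[-1.3002]
Step 13: x=[6.1655] v=[-1.3558]
Step 14: x=[6.0955] v=[-1.4001]
Step 15: x=[6.0239] v=[-1.4327]
Step 16: x=[5.9512] v=[-1.4534]
Step 17: x=[5.8781] v=[-1.4619]
Step 18: x=[5.8052] v=[-1.4583]
Step 19: x=[5.7331] v=[-1.4425]
Step 20: x=[5.6624] v=[-1.4147]
Step 21: x=[5.5936] v=[-1.3751]
Step 22: x=[5.5274] v=[-1.3240]
Step 23: x=[5.4643] v=[-1.2619]
Step 24: x=[5.4048] v=[-1.1893]
Step 25: x=[5.3495] v=[-1.1068]
Step 26: x=[5.2987] v=[-1.0151]
Step 27: x=[5.2530] v=[-0.9149]
Step 28: x=[5.2126] v=[-0.8071]
Step 29: x=[5.1780] v=[-0.6925]
Step 30: x=[5.1494] v=[-0.5722]
Step 31: x=[5.1270] v=[-0.4471]
Step 32: x=[5.1111] v=[-0.3183]
Step 33: x=[5.1018] v=[-0.1868]
Step 34: x=[5.0991] v=[-0.0538]
Step 35: x=[5.1031] v=[0.0797]
First v>=0 after going negative at step 35, time=1.7500

Answer: 1.7500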